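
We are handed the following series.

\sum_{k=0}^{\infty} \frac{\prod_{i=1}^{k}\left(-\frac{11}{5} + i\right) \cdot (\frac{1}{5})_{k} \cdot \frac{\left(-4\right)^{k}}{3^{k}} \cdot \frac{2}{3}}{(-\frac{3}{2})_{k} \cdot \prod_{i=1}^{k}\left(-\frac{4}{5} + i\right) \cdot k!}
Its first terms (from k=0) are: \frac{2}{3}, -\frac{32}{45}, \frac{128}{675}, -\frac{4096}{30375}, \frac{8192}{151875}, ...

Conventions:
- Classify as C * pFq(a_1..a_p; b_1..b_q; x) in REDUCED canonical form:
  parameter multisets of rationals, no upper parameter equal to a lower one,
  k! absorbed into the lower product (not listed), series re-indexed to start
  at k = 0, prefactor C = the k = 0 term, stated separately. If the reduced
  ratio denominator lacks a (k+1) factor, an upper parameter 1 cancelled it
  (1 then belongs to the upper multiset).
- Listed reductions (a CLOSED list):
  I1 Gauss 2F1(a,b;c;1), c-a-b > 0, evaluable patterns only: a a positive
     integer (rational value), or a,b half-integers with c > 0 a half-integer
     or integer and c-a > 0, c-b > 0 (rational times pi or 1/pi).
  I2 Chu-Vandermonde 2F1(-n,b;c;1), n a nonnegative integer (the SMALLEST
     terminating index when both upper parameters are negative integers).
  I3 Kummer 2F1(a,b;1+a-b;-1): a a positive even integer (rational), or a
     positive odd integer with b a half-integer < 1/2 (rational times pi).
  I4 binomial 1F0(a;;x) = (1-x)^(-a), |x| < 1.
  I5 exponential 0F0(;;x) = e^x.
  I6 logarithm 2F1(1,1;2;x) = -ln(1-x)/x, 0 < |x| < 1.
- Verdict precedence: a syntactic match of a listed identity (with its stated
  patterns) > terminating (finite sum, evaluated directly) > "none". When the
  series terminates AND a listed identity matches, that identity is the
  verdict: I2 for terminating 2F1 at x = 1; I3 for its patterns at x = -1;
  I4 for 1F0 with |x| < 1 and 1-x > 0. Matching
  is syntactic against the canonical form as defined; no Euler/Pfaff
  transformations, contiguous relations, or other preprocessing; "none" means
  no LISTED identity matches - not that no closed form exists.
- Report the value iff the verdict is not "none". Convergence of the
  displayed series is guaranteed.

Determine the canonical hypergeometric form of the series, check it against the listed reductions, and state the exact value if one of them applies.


First insight: from the first term \frac{2}{3}: the two geometric factors (prefactor 2/3) combine into one argument.
Step ratio: r(k) = -\frac{4}{3} * (k-\frac{6}{5}) / [(k-\frac{3}{2}) (k+1)] ; factor over Q: parameters, x = -\frac{4}{3}, and C = \frac{2}{3}.

Reduced: x = -\frac{4}{3}, 1F1, upper = {-\frac{6}{5}}, lower = {-\frac{3}{2}}, C = \frac{2}{3}. Verdict: none - this 1F1 at x = -\frac{4}{3} matches no listed pattern, and upper {-\frac{6}{5}} holds no stopper.


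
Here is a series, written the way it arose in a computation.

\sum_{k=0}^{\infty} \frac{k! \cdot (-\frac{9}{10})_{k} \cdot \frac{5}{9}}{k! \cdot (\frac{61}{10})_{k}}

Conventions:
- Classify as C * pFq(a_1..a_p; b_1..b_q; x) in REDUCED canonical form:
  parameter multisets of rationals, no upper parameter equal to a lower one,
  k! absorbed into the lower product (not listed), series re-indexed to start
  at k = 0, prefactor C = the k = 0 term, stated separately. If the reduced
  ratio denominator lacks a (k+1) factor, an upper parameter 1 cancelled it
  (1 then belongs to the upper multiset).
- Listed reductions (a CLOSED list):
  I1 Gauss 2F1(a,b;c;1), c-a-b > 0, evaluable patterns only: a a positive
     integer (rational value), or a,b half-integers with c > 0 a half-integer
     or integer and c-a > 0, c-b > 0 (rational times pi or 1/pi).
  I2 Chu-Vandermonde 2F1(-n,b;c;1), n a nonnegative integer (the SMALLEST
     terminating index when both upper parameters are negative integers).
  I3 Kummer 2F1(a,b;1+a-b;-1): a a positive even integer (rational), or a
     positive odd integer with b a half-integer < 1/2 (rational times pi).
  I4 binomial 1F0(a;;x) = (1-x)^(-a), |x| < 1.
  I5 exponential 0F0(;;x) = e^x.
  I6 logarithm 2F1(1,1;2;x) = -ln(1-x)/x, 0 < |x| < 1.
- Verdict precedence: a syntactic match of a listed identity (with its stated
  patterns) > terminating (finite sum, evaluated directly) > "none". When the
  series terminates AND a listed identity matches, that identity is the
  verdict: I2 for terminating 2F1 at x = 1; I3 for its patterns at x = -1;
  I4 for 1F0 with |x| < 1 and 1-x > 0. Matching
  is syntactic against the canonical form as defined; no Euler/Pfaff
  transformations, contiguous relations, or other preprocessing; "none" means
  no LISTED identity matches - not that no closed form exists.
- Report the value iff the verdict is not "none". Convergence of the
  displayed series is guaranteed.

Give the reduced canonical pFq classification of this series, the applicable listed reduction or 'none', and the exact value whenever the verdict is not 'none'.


Key observation: x = 1 and the factorial ratio (C = 5/9) (k+a-1)!/(a-1)! is a rising factorial (a)_k.
Adjacent-term ratio: r(k) = 1 * (k-\frac{9}{10}) (k+1) / [(k+\frac{61}{10}) (k+1)] - rational in k, leading ratio 1; with t_0 = \frac{5}{9}, classification follows.

x = 1 here; the reduced form reads 2F1, upper {-\frac{9}{10}, 1}, lower {\frac{61}{10}}, C = \frac{5}{9}. Verdict: Gauss (I1, integer-parameter pattern) matches (x = 1: the Gamma ratio telescopes since c-a-b = 6 > 0 and a = 1 in Z>0). Hence: \frac{17}{36}.


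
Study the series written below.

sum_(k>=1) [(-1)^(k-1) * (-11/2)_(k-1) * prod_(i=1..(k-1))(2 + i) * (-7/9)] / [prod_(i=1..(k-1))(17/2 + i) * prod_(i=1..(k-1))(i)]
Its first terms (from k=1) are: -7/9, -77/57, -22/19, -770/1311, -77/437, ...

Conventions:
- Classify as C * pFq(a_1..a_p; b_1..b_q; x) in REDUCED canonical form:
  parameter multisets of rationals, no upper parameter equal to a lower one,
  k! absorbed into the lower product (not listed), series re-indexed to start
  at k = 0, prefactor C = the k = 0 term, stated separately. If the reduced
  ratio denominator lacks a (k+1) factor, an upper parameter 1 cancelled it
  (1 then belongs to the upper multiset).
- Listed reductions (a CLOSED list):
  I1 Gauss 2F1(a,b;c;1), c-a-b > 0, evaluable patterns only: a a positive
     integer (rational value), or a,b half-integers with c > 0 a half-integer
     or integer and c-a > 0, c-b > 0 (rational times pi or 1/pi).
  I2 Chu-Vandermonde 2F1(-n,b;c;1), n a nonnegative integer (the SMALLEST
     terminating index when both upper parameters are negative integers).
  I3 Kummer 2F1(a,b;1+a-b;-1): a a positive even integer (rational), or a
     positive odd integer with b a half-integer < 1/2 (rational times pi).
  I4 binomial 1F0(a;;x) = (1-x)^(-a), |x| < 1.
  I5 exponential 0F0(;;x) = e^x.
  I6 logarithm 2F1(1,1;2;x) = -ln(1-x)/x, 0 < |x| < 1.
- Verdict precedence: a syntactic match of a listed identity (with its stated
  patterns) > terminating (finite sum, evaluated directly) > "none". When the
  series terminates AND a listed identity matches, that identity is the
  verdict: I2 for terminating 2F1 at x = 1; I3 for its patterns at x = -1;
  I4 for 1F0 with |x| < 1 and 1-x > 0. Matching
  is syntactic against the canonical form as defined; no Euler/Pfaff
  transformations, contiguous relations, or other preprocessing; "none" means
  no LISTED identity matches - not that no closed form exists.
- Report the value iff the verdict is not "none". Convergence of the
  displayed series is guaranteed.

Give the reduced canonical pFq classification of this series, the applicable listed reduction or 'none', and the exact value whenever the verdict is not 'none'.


The series (x = -1) is 2F1: upper {-11/2, 3}, lower {19/2}, prefactor -7/9. Verdict: the Kummer evaluation I3 applies (x = -1; c = 19/2 equals 1+a-b for upper {-11/2, 3}: listed pattern). Hence: (-85085/65536) * pi.

The tell: t_0 being -7/9, the product of the first k integers (prefactor -7/9) is k!.
Term ratio: r(k) = (-1) * (k-11/2) (k+3) / [(k+19/2) (k+1)] - rational in k, leading ratio (-1); with t_0 = -7/9, classification follows.


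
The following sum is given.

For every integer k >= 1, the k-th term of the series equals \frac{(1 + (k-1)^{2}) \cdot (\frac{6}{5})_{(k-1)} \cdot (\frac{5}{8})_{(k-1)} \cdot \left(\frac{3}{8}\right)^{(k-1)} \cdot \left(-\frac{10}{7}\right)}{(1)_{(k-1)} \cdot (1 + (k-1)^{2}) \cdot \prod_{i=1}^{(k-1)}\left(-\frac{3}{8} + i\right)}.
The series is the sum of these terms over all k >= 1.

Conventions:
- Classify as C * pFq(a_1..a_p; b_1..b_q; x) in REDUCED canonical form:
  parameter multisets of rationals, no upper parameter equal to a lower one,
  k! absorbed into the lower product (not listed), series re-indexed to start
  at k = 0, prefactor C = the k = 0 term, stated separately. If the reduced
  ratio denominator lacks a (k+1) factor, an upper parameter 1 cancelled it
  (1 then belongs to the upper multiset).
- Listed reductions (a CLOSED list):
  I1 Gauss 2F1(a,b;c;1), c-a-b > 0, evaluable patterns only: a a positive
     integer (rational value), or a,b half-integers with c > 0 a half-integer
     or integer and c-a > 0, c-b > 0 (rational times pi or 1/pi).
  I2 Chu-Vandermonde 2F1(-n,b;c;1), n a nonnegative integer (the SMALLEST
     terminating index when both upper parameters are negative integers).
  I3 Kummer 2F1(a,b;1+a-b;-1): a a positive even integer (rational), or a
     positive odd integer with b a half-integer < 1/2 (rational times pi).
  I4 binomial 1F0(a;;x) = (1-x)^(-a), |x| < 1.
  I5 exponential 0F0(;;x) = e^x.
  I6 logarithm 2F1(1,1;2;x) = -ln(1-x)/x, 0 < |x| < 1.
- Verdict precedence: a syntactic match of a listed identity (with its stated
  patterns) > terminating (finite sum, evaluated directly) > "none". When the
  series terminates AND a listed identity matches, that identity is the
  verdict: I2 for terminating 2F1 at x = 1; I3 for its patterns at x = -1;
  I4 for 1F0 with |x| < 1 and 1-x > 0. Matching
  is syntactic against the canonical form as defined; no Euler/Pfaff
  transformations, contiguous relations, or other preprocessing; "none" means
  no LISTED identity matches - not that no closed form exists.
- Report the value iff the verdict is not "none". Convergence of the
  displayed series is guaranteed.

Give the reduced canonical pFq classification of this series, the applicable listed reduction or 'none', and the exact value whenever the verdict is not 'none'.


Reduced: x = \frac{3}{8}, 1F0, upper = {\frac{6}{5}}, lower = {-}, C = -\frac{10}{7}. Verdict at x = \frac{3}{8}: binomial (I4) matches (the 1F0 binomial series: exponent -6/5, x = \frac{3}{8}). Hence: \left(-\frac{10}{7}\right) \cdot \left(\frac{5}{8}\right)^{-\frac{6}{5}}.

Structural cue: from the first term -\frac{10}{7}: (1)_k (C = -10/7, x = 3/8) is k! itself.
Consecutive-term ratio: r(k) = \frac{3}{8} * (k+\frac{6}{5}) / [(k+1)] - rational in k. x = \frac{3}{8}; t_0 = -\frac{10}{7}; negate the roots.


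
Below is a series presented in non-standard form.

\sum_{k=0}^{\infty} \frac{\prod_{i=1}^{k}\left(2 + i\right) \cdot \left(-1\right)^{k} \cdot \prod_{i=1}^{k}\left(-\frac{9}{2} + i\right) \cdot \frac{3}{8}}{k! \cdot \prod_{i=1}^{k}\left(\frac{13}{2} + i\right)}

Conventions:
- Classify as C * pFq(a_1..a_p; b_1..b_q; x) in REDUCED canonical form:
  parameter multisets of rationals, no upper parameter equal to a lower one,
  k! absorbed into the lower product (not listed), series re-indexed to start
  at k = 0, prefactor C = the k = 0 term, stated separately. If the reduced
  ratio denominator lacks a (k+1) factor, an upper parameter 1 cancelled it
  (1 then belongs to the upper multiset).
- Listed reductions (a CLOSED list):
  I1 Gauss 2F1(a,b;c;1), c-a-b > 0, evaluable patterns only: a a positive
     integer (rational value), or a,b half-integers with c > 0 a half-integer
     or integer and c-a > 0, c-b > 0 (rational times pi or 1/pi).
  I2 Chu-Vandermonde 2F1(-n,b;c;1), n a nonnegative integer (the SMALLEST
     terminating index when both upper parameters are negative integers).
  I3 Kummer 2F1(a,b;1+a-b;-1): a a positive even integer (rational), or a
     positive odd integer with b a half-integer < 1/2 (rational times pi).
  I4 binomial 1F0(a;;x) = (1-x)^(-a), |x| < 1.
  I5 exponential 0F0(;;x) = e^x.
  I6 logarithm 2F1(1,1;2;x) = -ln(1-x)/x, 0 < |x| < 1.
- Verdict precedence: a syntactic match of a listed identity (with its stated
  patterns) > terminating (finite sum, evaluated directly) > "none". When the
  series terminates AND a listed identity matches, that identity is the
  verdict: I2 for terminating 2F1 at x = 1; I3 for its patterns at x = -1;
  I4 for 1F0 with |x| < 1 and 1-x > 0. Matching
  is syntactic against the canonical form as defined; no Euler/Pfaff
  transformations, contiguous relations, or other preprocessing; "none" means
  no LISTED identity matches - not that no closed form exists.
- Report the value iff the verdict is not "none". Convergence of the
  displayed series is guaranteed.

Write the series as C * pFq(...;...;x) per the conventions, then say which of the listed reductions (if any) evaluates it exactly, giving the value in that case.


The series (x = -1) is 2F1: upper {-\frac{7}{2}, 3}, lower {\frac{15}{2}}, prefactor \frac{3}{8}. Verdict at x = -1: Kummer's theorem (I3) matches (x = -1; c = \frac{15}{2} equals 1+a-b for upper {-\frac{7}{2}, 3}: listed pattern). Exact value: \frac{27027}{65536} \cdot \pi.

Key observation: t_0 being \frac{3}{8}, the running product (C = 3/8) telescopes to a rising factorial.
Ratio: r(k) = -1 * (k-\frac{7}{2}) (k+3) / [(k+\frac{15}{2}) (k+1)] - poly over poly, x = -1 from leading terms; C = \frac{3}{8} at k = 0.


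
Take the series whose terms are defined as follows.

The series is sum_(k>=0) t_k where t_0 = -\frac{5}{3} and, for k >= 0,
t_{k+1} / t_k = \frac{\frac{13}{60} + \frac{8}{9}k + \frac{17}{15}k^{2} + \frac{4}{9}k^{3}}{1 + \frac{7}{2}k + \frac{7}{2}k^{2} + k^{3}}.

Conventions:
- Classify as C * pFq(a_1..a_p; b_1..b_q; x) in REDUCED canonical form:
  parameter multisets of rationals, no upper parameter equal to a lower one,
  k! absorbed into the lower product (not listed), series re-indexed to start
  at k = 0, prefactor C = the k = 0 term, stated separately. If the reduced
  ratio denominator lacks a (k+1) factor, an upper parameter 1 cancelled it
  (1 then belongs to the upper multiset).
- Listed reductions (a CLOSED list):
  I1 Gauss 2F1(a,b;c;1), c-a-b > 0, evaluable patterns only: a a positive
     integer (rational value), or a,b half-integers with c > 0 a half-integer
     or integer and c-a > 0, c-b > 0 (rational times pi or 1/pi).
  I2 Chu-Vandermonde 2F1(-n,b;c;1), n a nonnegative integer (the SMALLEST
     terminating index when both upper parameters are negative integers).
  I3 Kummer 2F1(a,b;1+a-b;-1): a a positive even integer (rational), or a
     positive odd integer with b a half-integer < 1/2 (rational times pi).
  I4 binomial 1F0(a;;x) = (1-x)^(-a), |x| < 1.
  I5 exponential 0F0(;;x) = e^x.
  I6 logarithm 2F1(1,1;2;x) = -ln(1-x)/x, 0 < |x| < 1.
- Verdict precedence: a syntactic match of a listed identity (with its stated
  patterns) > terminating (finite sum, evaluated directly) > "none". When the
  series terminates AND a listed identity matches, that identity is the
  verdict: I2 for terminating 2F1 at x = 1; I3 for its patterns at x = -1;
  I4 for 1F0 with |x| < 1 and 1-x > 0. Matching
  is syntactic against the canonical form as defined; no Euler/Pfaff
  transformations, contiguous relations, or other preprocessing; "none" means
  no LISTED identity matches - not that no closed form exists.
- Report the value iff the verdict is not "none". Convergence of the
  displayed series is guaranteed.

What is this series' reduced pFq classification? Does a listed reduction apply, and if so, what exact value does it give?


This is -\frac{5}{3} * 2F1(\frac{3}{4}, \frac{13}{10}; 2; \frac{4}{9}) in reduced canonical form. Verdict: no listed reduction: x = \frac{4}{9} and upper {\frac{3}{4}, \frac{13}{10}} fail every I1-I6 pattern.

Key observation: from the first term -\frac{5}{3}: the expanded ratio factors over Q; C = -5/3, roots give parameters.
Adjacent-term ratio: r(k) = \frac{4}{9} * (k+\frac{3}{4}) (k+\frac{13}{10}) / [(k+2) (k+1)] - rational in k. x = \frac{4}{9}; t_0 = -\frac{5}{3}; negate the roots.


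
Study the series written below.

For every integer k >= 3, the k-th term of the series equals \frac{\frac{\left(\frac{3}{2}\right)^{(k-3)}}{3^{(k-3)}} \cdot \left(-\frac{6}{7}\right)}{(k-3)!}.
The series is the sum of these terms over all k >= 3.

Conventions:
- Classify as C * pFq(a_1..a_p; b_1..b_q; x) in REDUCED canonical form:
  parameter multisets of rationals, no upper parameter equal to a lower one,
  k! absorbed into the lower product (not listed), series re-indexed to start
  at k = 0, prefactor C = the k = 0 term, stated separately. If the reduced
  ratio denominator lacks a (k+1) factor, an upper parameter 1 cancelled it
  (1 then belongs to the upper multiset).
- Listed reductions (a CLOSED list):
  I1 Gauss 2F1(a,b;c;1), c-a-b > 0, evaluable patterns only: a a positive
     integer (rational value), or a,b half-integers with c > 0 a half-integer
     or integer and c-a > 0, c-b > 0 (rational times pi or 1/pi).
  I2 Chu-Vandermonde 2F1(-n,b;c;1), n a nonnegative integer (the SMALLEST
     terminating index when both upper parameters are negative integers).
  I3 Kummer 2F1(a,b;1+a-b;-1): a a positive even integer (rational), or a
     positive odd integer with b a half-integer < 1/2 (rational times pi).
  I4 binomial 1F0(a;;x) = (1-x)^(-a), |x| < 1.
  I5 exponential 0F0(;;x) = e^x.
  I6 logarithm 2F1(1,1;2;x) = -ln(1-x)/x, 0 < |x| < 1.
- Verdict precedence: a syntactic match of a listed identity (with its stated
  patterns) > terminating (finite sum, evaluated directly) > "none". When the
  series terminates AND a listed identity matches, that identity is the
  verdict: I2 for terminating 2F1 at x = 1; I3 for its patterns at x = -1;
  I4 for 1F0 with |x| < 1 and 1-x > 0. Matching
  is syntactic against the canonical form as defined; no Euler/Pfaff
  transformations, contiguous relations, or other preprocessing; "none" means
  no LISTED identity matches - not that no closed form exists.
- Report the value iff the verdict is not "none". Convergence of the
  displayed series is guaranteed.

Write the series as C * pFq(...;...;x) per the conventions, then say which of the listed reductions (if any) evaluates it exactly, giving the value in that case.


Prefactor -\frac{6}{7}, argument \frac{1}{2}: 0F0 with upper {-} over lower {-}. Verdict (x = \frac{1}{2}): the I5 exponential reduction applies (the 0F0 exponential series at x = \frac{1}{2}). Sum: \left(-\frac{6}{7}\right) \cdot e^{\frac{1}{2}}.

First insight: from the first term -\frac{6}{7}: the two k-th powers (C = -6/7, x = 1/2) combine into one argument.
Step ratio: r(k) = \frac{1}{2} * 1 / [(k+1)] - rational; roots negated = parameters, x = \frac{1}{2}, C = -\frac{6}{7}.


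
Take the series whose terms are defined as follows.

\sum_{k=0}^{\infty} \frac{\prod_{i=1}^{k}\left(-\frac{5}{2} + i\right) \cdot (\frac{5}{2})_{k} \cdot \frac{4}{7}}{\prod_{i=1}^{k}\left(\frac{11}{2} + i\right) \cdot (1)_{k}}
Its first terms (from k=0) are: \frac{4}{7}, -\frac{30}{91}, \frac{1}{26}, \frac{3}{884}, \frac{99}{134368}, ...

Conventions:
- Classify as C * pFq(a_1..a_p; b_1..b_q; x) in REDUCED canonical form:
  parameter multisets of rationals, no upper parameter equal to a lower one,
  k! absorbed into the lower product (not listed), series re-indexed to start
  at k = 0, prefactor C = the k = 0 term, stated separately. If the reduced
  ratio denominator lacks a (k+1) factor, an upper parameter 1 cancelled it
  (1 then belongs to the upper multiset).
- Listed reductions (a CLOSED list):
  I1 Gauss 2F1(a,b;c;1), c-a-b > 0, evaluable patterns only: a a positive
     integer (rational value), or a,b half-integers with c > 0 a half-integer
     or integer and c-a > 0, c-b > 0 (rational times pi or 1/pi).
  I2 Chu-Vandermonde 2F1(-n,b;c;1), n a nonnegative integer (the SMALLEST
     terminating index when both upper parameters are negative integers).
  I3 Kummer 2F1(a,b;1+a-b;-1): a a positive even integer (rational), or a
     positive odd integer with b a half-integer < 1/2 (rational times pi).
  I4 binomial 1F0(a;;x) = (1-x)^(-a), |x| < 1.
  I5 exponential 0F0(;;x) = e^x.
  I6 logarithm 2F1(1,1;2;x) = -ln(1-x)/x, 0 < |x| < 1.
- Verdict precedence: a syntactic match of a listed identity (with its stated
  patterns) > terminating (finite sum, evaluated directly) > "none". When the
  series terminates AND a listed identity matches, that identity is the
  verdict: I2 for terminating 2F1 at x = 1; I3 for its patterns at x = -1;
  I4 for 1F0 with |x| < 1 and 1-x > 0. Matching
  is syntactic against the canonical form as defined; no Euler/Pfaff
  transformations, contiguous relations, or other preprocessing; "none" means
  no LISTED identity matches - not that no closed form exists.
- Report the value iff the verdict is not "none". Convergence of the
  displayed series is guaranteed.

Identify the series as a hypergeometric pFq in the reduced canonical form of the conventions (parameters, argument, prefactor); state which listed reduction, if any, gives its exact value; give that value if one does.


The tell: t_0 being \frac{4}{7}, the lower running product (C = 4/7) is a rising factorial.
Consecutive-term ratio: r(k) = 1 * (k-\frac{3}{2}) (k+\frac{5}{2}) / [(k+\frac{13}{2}) (k+1)] - rational in k. x = 1; t_0 = \frac{4}{7}; negate the roots.

With C = \frac{4}{7}: the canonical form is 2F1(-\frac{3}{2}, \frac{5}{2}; \frac{13}{2}; 1). Verdict at x = 1: Gauss (I1, half-integer pattern) matches (x = 1; upper {-\frac{3}{2}, \frac{5}{2}} half-integers, c = \frac{13}{2} in the evaluable pattern). Exact value: \frac{1485}{16384} \cdot \pi.


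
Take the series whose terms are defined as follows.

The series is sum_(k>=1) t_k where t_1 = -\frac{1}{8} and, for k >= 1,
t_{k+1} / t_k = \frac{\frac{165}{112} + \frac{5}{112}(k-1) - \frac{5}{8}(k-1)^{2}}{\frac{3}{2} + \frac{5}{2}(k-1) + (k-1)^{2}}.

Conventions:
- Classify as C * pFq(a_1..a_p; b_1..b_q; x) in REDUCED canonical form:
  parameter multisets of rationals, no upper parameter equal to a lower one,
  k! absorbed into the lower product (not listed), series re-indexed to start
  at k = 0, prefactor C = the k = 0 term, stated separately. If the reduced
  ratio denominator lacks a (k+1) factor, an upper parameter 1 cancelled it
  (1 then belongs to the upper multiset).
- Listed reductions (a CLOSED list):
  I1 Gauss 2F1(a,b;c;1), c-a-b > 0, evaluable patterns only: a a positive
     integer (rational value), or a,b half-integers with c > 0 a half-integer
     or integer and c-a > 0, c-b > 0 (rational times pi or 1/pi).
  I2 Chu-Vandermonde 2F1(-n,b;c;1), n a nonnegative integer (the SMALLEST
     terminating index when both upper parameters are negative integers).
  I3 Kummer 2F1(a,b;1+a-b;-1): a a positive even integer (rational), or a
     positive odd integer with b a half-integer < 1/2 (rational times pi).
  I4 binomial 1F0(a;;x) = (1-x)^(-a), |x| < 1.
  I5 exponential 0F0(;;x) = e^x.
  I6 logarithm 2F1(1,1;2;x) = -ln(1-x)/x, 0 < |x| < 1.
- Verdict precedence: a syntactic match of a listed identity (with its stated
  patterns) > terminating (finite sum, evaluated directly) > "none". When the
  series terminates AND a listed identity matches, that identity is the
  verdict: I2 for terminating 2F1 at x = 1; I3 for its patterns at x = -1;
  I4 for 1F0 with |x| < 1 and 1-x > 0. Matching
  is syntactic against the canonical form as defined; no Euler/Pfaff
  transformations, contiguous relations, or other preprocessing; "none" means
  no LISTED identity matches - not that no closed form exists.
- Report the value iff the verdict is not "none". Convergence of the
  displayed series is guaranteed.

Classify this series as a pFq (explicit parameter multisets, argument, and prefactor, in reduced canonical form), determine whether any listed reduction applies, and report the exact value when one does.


Canonical form: C = -\frac{1}{8} times 1F0 with upper {-\frac{11}{7}}, lower {-}, x = -\frac{5}{8}. Verdict at x = -\frac{5}{8}: the binomial series (I4) matches (the 1F0 binomial series: exponent 11/7, x = -\frac{5}{8}). Exact value: \left(-\frac{1}{8}\right) \cdot \left(\frac{13}{8}\right)^{\frac{11}{7}}.

Structural cue: t_0 being -\frac{1}{8}, cancel k + 3/2 from the displayed ratio first; then C = -1/8, x = -5/8.
Adjacent-term ratio: r(k) = -\frac{5}{8} * (k-\frac{11}{7}) / [(k+1)] - poly over poly, x = -\frac{5}{8} from leading terms; C = -\frac{1}{8} at k = 0.


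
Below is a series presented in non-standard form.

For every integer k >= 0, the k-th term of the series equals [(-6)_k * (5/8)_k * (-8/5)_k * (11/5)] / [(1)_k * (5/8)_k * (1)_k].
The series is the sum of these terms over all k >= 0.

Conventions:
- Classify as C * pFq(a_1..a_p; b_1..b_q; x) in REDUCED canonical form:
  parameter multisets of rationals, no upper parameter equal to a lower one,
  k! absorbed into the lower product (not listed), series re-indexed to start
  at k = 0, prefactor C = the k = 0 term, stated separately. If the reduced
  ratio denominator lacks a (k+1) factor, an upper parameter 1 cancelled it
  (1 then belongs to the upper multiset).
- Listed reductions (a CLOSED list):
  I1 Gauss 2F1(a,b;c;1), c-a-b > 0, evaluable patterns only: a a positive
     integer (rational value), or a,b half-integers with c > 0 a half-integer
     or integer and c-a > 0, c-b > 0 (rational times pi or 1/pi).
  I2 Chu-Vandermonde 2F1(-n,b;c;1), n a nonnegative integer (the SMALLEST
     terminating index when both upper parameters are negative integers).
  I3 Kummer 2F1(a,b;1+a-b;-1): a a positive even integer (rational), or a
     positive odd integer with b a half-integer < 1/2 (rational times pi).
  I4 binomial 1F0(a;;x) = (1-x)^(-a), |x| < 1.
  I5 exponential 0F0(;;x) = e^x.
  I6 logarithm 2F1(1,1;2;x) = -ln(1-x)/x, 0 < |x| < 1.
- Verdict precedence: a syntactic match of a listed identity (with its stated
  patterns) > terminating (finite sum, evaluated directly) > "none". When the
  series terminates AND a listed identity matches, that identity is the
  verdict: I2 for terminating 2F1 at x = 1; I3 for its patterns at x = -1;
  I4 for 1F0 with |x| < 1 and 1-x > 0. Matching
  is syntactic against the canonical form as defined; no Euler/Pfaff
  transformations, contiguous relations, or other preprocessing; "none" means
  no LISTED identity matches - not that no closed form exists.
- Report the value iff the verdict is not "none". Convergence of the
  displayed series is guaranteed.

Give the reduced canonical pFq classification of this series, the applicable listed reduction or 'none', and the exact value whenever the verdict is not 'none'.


This is 11/5 * 2F1(-6, -8/5; 1; 1) in reduced canonical form. Verdict at x = 1: the Chu-Vandermonde identity I2 matches (terminating 2F1 at x = 1 with n = 6, b = -8/5, c = 1). Its exact value is 14435421/390625.

Structural cue: t_0 being 11/5, (1)_k (C = 11/5) is k! itself.
Ratio: r(k) = 1 * (k-6) (k-8/5) / [(k+1) (k+1)] ; factor over Q: parameters, x = 1, and C = 11/5.


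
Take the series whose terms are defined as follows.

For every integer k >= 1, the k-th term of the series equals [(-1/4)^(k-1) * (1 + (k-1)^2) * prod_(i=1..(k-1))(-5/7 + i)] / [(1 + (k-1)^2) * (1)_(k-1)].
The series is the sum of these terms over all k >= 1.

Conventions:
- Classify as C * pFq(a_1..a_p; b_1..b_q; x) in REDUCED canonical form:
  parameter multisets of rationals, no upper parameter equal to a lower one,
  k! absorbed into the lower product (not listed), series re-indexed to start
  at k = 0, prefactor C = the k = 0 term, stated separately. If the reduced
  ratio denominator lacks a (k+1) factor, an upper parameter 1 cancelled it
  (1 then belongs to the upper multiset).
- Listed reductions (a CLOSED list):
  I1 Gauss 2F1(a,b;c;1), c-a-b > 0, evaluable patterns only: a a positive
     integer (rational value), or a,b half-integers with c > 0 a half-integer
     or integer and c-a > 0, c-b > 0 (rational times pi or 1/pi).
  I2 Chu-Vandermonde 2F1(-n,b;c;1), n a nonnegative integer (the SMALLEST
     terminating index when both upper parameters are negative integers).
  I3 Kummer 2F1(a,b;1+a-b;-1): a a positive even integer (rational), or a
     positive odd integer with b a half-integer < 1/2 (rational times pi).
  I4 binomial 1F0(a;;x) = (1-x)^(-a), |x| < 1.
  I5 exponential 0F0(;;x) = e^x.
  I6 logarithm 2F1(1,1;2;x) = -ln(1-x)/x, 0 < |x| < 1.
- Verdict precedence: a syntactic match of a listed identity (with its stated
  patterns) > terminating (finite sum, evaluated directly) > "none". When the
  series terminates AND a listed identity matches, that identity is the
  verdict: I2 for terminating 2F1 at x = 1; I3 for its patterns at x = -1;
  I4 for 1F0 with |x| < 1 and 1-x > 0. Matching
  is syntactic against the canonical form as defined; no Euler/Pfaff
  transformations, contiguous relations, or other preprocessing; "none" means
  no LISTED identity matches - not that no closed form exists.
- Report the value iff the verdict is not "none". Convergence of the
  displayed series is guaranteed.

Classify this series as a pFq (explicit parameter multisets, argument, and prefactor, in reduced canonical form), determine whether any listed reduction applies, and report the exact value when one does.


The series (x = -1/4) is 1F0: upper {2/7}, lower {-}, prefactor 1. Verdict (x = -1/4): binomial (I4) applies (the 1F0 binomial series: exponent -2/7, x = -1/4). Hence: (5/4)^(-2/7).

Key step: from the first term 1: (1)_k (prefactor 1) is k! itself.
Step ratio: r(k) = (-1/4) * (k+2/7) / [(k+1)] - rational in k, leading ratio (-1/4); with t_0 = 1, classification follows.


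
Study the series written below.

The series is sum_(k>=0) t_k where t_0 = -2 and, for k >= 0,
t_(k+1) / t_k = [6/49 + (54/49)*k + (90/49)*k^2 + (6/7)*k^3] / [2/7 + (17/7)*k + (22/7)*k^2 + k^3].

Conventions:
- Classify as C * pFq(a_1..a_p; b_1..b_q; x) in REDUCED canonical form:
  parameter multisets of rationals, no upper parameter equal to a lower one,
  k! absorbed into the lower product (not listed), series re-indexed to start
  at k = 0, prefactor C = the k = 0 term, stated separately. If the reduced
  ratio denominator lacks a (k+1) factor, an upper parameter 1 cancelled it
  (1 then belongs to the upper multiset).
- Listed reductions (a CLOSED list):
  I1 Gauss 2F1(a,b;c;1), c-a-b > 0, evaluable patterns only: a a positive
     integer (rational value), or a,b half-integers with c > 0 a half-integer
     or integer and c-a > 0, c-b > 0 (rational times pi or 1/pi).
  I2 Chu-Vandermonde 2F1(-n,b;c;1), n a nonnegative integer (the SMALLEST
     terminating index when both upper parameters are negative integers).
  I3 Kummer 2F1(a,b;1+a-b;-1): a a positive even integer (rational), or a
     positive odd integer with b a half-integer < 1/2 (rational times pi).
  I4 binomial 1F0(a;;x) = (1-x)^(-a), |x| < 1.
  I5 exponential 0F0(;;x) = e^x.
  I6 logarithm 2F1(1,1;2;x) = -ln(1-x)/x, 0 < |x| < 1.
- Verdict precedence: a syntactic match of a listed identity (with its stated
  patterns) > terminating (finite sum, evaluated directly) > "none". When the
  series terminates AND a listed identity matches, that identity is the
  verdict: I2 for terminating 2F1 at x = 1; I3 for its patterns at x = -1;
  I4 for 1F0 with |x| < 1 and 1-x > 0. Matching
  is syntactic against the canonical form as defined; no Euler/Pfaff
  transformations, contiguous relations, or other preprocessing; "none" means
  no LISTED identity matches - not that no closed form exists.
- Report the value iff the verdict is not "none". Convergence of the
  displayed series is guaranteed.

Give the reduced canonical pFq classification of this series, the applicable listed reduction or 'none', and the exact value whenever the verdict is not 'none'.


Key step: x = (6/7) and the parameter 1/7 appears in both the upper and lower lists and cancels.
Term ratio: r(k) = (6/7) * (k+1) (k+1) / [(k+2) (k+1)] ; factor over Q: parameters, x = (6/7), and C = -2.

With C = -2: the canonical form is 2F1(1, 1; 2; 6/7). Verdict: logarithm (I6) fires (the logarithm: parameters (1,1;2), x = 6/7). Its exact value is (7/3) * ln(1/7).


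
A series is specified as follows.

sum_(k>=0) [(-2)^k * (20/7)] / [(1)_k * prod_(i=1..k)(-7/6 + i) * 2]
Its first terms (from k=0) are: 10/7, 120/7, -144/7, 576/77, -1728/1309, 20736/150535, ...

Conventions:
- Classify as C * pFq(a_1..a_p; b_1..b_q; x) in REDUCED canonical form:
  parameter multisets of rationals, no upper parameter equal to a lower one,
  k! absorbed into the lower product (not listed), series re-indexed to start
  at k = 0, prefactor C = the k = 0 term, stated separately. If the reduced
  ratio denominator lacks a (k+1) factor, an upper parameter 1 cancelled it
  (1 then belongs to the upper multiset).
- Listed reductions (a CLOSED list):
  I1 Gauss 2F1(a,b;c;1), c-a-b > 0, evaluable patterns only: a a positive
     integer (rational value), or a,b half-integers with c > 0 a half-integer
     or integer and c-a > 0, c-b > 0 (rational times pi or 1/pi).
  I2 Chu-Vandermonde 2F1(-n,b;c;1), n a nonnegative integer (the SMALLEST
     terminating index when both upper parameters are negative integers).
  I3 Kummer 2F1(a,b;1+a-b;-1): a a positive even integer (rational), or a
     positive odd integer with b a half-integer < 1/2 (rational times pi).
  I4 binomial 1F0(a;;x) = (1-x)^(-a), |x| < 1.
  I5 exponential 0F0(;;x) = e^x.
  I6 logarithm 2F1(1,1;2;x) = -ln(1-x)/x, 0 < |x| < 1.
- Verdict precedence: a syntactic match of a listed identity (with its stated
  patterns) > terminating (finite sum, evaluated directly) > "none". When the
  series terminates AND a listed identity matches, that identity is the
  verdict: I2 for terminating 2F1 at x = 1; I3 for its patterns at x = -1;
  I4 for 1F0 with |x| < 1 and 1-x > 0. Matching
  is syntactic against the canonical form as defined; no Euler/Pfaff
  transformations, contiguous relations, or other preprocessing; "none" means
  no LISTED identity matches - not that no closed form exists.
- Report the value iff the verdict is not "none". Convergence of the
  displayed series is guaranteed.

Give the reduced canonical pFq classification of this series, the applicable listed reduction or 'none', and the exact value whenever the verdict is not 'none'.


x = -2 here; the reduced form reads 0F1, upper {-}, lower {-1/6}, C = 10/7. Verdict: none. A 0F1 with upper {-} fits none of I1-I6 at x = -2; the sum runs forever.

First insight: t_0 = 10/7 here, and (1)_k (C = 10/7) is k! itself.
Step ratio: r(k) = (-2) * 1 / [(k-1/6) (k+1)] ; factor over Q: parameters, x = (-2), and C = 10/7.


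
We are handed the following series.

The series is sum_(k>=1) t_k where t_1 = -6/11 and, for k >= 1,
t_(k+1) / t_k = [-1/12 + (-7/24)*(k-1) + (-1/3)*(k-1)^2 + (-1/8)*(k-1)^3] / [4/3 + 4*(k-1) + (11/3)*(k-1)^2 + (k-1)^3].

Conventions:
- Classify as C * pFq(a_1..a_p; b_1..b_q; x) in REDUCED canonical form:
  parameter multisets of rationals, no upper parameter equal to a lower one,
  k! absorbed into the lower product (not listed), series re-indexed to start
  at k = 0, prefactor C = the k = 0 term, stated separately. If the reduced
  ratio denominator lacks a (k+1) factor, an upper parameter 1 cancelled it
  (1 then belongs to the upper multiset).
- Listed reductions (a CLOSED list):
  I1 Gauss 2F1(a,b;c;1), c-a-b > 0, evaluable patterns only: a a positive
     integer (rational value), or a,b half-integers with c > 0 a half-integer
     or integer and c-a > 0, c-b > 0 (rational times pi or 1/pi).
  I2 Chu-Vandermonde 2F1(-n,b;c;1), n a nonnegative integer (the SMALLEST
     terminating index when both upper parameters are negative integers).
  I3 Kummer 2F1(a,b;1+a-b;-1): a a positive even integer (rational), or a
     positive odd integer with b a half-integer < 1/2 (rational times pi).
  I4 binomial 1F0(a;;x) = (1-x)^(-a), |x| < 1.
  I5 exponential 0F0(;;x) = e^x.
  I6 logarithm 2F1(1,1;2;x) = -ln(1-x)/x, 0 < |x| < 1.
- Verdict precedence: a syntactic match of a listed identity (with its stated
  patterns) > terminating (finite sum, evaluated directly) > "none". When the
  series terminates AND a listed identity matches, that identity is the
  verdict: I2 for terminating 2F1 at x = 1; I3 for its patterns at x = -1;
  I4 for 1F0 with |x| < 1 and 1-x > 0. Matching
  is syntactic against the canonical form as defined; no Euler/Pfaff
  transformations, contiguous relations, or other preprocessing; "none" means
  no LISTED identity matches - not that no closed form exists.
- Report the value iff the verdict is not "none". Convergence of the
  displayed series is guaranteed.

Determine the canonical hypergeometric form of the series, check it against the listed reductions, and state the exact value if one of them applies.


At argument -1/8: a 2F1 with upper {1, 1}, lower {2}, scaled by C = -6/11. Verdict: the I6 logarithm reduction matches (the logarithm: parameters (1,1;2), x = -1/8). Value: (-48/11) * ln(9/8).

First insight: t_0 = -6/11 here, and the expanded ratio factors over Q; prefactor -6/11, roots give parameters.
Adjacent-term ratio: r(k) = (-1/8) * (k+1) (k+1) / [(k+2) (k+1)] - rational; roots negated = parameters, x = (-1/8), C = -6/11.


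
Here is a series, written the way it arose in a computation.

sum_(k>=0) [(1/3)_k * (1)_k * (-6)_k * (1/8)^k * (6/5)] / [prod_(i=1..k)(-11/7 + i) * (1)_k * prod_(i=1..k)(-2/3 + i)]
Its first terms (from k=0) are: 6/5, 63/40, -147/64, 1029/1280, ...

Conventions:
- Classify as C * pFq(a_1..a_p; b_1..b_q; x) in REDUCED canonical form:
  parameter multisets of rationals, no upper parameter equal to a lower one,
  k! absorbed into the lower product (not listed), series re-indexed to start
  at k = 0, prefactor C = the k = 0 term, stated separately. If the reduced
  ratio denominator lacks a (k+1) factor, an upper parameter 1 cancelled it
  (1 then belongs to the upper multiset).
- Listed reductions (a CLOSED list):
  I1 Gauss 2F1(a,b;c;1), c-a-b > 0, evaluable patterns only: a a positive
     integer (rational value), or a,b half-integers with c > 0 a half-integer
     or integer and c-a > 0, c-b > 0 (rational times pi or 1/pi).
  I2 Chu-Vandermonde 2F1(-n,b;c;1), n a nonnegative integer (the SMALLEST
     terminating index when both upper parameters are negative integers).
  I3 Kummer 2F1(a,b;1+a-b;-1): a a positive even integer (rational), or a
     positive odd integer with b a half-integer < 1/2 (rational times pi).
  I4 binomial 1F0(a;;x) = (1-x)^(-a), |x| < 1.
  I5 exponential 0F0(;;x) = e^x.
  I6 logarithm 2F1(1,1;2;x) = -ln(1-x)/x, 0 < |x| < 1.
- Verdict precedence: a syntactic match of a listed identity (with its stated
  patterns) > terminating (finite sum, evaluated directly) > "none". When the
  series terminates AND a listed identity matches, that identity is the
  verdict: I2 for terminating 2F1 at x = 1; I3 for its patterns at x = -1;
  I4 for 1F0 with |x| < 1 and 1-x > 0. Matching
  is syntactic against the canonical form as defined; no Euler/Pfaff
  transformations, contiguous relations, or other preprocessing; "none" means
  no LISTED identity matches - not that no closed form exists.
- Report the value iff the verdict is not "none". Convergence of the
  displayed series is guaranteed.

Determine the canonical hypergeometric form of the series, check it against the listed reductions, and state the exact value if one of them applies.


Reduced: x = 1/8, 2F1, upper = {-6, 1}, lower = {-4/7}, C = 6/5. Verdict: terminating at k = 6: the factor (-6)_k kills every later term; summing the 7 survivors is exact. Sum: 1611787173/1381498880.

The tell: with t_0 = 6/5, the lower running product (C = 6/5, x = 1/8) is a rising factorial.
Step ratio: r(k) = (1/8) * (k-6) (k+1) / [(k-4/7) (k+1)] - rational in k. x = (1/8); t_0 = 6/5; negate the roots.


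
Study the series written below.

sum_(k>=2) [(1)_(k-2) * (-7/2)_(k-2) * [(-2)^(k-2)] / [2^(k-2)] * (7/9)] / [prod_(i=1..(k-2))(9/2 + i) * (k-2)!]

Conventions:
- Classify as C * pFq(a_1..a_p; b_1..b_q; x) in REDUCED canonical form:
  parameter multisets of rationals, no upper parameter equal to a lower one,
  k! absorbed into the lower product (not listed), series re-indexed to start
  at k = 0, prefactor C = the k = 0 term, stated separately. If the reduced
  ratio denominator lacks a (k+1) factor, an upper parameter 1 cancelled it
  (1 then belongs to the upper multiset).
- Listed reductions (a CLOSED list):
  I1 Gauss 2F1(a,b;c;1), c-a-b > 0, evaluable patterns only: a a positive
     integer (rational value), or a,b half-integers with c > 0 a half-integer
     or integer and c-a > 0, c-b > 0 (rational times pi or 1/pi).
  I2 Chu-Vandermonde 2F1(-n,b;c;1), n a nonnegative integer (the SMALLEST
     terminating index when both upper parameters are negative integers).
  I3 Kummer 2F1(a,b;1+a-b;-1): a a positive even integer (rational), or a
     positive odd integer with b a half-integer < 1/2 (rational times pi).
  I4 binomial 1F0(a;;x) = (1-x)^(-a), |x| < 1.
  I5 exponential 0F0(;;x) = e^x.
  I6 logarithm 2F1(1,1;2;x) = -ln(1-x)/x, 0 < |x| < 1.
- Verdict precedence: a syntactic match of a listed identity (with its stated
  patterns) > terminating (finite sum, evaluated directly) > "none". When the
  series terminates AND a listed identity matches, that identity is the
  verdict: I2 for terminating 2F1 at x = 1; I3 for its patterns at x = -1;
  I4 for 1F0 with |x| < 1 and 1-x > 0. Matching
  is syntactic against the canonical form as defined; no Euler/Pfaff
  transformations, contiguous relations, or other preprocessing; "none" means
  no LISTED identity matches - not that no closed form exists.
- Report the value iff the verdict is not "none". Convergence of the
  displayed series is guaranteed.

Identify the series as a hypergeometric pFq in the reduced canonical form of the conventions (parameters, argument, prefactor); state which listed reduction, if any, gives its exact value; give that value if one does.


Key step: t_0 being 7/9, the lower running product (C = 7/9) is a rising factorial.
Adjacent-term ratio: r(k) = (-1) * (k-7/2) (k+1) / [(k+11/2) (k+1)] - rational in k, leading ratio (-1); with t_0 = 7/9, classification follows.

Classification (C = 7/9): 2F1 with upper {-7/2, 1}, lower {11/2}, argument x = -1. Verdict: Kummer's theorem (I3) applies (x = -1; c = 11/2 equals 1+a-b for upper {-7/2, 1}: listed pattern). Hence: (245/512) * pi.
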